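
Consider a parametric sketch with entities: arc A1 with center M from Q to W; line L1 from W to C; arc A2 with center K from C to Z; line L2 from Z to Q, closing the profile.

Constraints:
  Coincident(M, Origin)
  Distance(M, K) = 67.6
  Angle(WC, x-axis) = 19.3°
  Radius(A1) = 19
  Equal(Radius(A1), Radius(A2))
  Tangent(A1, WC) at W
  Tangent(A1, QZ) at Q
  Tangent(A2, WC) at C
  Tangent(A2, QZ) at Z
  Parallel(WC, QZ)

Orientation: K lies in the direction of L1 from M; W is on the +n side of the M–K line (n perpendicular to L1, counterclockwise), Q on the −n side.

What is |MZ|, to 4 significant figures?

70.22

The slot axis is L1's direction at 19.3°, so u = (cos 19.3°, sin 19.3°) = (0.9438, 0.3305) and n = (−sin 19.3°, cos 19.3°) = (-0.3305, 0.9438). M is at the origin and K lies 67.6 along u from M, so K = 67.6·u = (63.80, 22.34). Tangency of A1 to both parallel lines with radius 19.0 puts W and Q at M ± 19.0·n: W = (-6.280, 17.93), Q = (6.280, -17.93). Equal radii place C and Z the same way about K: C = K + 19.0·n = (57.52, 40.27), Z = K − 19.0·n = (70.08, 4.411). Then |MZ| = |Z − M| = 70.22.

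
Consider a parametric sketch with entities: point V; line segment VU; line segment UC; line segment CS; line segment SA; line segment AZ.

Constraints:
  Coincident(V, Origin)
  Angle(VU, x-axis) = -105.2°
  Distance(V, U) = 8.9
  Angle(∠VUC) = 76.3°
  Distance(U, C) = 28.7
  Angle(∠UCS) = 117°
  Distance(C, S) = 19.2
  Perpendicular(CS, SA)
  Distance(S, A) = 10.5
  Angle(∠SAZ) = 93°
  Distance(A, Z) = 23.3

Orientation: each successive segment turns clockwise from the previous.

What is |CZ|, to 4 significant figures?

12.41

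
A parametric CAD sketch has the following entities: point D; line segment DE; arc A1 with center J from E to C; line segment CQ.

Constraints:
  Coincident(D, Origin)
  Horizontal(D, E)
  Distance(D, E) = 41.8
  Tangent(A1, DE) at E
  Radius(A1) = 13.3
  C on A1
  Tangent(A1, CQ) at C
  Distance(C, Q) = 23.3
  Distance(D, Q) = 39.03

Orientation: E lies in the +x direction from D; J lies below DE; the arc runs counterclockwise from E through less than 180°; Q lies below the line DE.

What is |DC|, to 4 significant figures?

30.57

D is at the origin; DE is horizontal with |DE| = 41.8 and E on the +x side, so E = (41.80, 0.000). Since A1 is tangent to DE there, JE ⟂ DE, so J = E + (0, -13.3) = (41.80, -13.30). Since JC ⟂ CQ (tangency), |JQ| = √(13.3² + 23.3²) = 26.83 regardless of where C sits on A1. So Q lies on both circle(D, 39.03) and circle(J, 26.83); the below-DE intersection is Q = (22.47, -31.91). C is the foot of the tangent from Q: C = (29.04, -9.553).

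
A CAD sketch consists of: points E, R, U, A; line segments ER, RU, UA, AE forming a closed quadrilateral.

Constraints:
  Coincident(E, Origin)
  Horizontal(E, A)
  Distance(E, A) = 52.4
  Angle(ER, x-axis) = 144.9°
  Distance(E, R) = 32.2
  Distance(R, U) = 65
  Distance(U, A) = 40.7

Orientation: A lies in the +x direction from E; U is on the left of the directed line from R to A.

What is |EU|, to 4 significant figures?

51.71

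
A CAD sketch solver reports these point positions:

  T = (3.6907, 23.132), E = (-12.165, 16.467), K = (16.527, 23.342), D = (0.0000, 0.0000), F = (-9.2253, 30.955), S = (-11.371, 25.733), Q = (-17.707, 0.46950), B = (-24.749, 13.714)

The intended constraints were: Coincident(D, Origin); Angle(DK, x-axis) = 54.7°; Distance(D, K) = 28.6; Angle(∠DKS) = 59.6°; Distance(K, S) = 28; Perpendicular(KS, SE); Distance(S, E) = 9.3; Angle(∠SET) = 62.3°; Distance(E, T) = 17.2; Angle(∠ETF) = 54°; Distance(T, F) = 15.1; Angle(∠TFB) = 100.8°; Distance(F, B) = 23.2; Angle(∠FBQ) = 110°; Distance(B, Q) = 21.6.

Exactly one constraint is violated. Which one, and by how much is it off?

Distance(B, Q) = 21.6 — off by 6.60.

D = (0.00, 0.00) ✓; DK at 54.70° ✓; |DK| = 28.60 ✓; ∠DKS = 59.60° ✓; |KS| = 28.00 ✓; ∠(KS, SE) = 90.00° ✓; |SE| = 9.300 ✓; ∠SET = 62.30° ✓; |ET| = 17.20 ✓; ∠ETF = 54.00° ✓; |TF| = 15.10 ✓; ∠TFB = 100.8° ✓; |FB| = 23.20 ✓; ∠FBQ = 110.0° ✓; |BQ| = 15.00 ✗.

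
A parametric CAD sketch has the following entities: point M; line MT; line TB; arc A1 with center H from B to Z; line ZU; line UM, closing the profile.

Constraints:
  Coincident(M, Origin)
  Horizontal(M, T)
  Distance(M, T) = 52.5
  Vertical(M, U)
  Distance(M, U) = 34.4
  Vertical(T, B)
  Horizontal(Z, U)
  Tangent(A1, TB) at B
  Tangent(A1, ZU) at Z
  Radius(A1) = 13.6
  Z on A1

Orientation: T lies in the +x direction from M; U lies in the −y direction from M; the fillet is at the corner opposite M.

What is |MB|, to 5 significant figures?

56.470

The virtual corner opposite M is at (52.500, -34.400). The tangent condition forces HB to be normal to TB and the tangent condition forces HZ to be normal to ZU, with radius 13.6, so the center H sits 13.6 in from both sides at H = (38.900, -20.800). That places the tangent points at B = (52.500, -20.800) on TB and Z = (38.900, -34.400) on ZU. Then |MB| = |B − M| = 56.470.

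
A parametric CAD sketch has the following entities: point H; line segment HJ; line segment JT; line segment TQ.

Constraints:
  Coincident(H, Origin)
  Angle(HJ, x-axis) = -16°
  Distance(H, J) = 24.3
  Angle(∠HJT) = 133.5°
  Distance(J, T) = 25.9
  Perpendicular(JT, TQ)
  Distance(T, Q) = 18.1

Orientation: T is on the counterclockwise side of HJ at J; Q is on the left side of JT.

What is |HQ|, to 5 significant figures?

42.630

H is at the origin; HJ runs at -16.0° with length 24.3, so J = 24.3·(cos -16.0°, sin -16.0°) = (23.359, -6.6980). ∠HJT = 133.5°, so JT runs at -16.0° + (180° − 133.5°) = 30.500° from the x-axis; with |JT| = 25.9, T = J + 25.9·(cos 30.500°, sin 30.500°) = (45.675, 6.4473). JT ⟂ TQ; with |TQ| = 18.1 on the left of JT, Q = T + 18.1·(-0.50754, 0.86163) = (36.488, 22.043). Then |HQ| = |Q − H| = 42.630.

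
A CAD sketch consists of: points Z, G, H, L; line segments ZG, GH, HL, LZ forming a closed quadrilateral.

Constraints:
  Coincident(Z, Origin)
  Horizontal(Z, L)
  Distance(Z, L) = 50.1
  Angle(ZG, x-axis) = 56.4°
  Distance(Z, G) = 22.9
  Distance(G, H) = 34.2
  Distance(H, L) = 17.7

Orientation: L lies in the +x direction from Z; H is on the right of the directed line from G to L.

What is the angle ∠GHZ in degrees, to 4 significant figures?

38.67°

Z is at the origin; ZL is horizontal with |ZL| = 50.1 and L in +x, so L = (50.1, 0). ZG runs at 56.4° with |ZG| = 22.9, so G = (12.67, 19.07). H is determined by |GH| = 34.2 and |HL| = 17.7 together: it lies at the intersection of circle(G, 34.2) and circle(L, 17.7). With |GL| = 42.01, the foot of the radical line on GL is 31.20 from G and the perpendicular offset is √(34.2² − 31.20²) = 14.01. Taking the right-of-GL solution: H = (34.10, -7.578).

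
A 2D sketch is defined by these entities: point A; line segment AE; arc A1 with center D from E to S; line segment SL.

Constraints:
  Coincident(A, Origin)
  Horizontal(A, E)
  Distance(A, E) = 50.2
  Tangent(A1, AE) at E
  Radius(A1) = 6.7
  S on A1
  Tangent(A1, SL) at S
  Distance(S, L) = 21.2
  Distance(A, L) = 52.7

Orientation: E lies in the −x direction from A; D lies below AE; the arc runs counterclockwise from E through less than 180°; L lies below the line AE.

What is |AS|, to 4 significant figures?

56.80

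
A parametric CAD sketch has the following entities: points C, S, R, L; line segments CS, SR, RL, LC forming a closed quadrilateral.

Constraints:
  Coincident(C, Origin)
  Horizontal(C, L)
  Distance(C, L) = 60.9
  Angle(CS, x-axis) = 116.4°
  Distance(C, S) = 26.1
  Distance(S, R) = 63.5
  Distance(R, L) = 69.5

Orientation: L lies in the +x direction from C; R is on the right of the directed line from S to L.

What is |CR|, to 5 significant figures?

38.539

Checks: |SR| = 63.50 ✓; |RL| = 69.50 ✓.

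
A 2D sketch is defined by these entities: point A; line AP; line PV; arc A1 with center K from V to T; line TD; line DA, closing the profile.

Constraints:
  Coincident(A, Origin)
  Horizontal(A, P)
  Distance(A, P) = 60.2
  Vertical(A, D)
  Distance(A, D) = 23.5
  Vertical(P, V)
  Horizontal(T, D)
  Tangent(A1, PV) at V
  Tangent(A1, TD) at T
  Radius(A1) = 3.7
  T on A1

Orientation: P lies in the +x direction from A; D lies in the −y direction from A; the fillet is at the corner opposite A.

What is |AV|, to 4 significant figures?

63.37

A is at the origin; A and P share the same y with |AP| = 60.2 and P on the +x side, so P = (60.20, 0.000). A and D share the same x with |AD| = 23.5 and D on the −y side, so D = (0.000, -23.50). The virtual corner opposite A is at (60.20, -23.50). A1 meets PV tangentially, so KV is at right angles to PV and the tangent condition forces KT to be normal to TD, with radius 3.7, so the center K sits 3.7 in from both sides at K = (56.50, -19.80). That places the tangent points at V = (60.20, -19.80) on PV and T = (56.50, -23.50) on TD. Then |AV| = |V − A| = 63.37.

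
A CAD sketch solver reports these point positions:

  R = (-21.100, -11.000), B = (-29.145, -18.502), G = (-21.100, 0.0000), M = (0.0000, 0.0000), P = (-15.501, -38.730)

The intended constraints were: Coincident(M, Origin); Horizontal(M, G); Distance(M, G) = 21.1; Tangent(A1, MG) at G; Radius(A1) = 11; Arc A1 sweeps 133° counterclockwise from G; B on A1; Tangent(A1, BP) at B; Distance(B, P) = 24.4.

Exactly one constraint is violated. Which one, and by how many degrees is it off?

Tangent(A1, BP) at B — off by 9.00°.

M = (0.00, 0.00) ✓; M.y = 0.00, G.y = 0.00 ✓; |MG| = 21.10 ✓; ∠(RG, GM) = 90.00° ✓; |RG| = 11.00 ✓; bearing(R→B) − bearing(R→G) = 133.0° ✓; |RB| = 11.00 ✓; ∠(RB, BP) = 99.00° ✗; |BP| = 24.40 ✓.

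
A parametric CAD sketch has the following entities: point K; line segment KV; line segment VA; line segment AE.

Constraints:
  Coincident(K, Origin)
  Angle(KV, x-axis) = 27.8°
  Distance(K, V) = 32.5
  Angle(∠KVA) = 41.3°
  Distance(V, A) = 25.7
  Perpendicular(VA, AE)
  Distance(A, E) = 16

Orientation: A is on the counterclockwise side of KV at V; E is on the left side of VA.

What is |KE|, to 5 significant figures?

5.5992

∠KVA = 41.3°, so VA runs at 27.8° + (180° − 41.3°) = 166.50° from the x-axis; with |VA| = 25.7, A = V + 25.7·(cos 166.50°, sin 166.50°) = (3.7590, 21.157). The perpendicularity gives AE at right angles to VA; with |AE| = 16.0 on the left of VA, E = A + 16.0·(-0.23345, -0.97237) = (0.023849, 5.5992). Then |KE| = |E − K| = 5.5992.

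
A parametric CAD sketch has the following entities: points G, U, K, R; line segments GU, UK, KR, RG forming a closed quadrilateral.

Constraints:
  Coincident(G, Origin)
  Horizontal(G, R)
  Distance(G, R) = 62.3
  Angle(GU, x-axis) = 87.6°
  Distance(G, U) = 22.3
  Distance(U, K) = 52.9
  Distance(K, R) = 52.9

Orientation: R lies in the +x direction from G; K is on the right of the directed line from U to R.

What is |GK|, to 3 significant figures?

33.0

G is at the origin; GR is horizontal with |GR| = 62.3 and R in +x, so R = (62.3, 0). GU runs at 87.6° with |GU| = 22.3, so U = (0.934, 22.3). K is determined by |UK| = 52.9 and |KR| = 52.9 together: it lies at the intersection of circle(U, 52.9) and circle(R, 52.9). With |UR| = 65.3, the foot of the radical line on UR is 32.6 from U and the perpendicular offset is √(52.9² − 32.6²) = 41.6. Taking the right-of-UR solution: K = (17.4, -28.0).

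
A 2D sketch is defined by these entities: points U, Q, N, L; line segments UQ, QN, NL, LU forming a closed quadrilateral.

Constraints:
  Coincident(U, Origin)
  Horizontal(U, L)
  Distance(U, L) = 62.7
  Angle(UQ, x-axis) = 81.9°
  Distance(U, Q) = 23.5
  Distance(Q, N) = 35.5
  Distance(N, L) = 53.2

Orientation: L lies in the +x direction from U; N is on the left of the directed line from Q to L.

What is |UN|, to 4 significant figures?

54.36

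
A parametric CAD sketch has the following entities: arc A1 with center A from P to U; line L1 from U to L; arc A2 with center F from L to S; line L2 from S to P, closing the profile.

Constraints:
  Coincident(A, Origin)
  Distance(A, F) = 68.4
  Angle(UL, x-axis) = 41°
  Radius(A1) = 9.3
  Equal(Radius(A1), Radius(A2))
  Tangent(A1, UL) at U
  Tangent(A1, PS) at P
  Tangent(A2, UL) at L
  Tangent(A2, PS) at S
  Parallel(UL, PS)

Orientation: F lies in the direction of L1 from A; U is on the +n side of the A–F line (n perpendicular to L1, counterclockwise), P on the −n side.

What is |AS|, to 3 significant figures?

69.0

Tangency of A1 to both parallel lines with radius 9.3 puts U and P at A ± 9.3·n: U = (-6.10, 7.02), P = (6.10, -7.02). Equal radii place L and S the same way about F: L = F + 9.3·n = (45.5, 51.9), S = F − 9.3·n = (57.7, 37.9). Then |AS| = |S − A| = 69.0.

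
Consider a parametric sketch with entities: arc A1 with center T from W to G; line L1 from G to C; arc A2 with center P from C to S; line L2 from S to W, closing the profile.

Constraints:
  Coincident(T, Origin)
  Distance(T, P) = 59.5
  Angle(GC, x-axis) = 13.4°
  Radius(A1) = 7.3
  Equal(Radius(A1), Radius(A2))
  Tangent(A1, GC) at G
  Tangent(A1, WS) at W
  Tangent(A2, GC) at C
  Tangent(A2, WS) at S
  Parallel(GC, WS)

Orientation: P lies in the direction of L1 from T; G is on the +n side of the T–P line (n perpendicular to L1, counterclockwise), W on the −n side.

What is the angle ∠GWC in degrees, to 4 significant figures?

76.21°

The slot axis is L1's direction at 13.4°, so u = (cos 13.4°, sin 13.4°) = (0.9728, 0.2317) and n = (−sin 13.4°, cos 13.4°) = (-0.2317, 0.9728). T is at the origin and P lies 59.5 along u from T, so P = 59.5·u = (57.88, 13.79). Tangency of A1 to both parallel lines with radius 7.3 puts G and W at T ± 7.3·n: G = (-1.692, 7.101), W = (1.692, -7.101). Equal radii place C and S the same way about P: C = P + 7.3·n = (56.19, 20.89), S = P − 7.3·n = (59.57, 6.688). Then cos ∠GWC = WG·WC / (|WG||WC|), giving 76.21°.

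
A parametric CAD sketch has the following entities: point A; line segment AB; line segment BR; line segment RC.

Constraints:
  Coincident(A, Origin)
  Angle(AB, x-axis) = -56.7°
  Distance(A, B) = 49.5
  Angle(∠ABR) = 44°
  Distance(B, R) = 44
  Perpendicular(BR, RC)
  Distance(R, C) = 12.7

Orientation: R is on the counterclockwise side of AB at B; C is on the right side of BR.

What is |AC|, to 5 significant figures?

47.828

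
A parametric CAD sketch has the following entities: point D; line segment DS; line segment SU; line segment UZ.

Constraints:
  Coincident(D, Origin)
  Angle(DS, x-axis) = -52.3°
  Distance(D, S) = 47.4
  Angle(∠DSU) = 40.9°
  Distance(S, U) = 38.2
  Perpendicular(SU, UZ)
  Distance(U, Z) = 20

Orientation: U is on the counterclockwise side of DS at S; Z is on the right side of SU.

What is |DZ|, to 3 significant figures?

51.1

D is at the origin; DS runs at -52.3° with length 47.4, so S = 47.4·(cos -52.3°, sin -52.3°) = (29.0, -37.5). ∠DSU = 40.9°, so SU runs at -52.3° + (180° − 40.9°) = 86.8° from the x-axis; with |SU| = 38.2, U = S + 38.2·(cos 86.8°, sin 86.8°) = (31.1, 0.636). The perpendicularity gives UZ at right angles to SU; with |UZ| = 20.0 on the right of SU, Z = U + 20.0·(0.998, -0.0558) = (51.1, -0.480). Then |DZ| = |Z − D| = 51.1.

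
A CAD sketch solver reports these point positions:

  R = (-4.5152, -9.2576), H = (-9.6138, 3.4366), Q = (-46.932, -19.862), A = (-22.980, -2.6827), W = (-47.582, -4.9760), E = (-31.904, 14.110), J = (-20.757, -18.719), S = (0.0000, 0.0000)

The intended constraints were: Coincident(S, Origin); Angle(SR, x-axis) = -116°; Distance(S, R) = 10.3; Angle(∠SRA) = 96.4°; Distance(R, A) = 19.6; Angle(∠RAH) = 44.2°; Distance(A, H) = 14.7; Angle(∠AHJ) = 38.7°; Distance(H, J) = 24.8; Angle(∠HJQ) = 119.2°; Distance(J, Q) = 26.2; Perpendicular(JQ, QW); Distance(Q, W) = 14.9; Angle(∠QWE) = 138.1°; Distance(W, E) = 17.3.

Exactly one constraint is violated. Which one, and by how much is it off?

Distance(W, E) = 17.3 — off by 7.40.

S = (0.00, 0.00) ✓; SR at -116.0° ✓; |SR| = 10.30 ✓; ∠SRA = 96.40° ✓; |RA| = 19.60 ✓; ∠RAH = 44.20° ✓; |AH| = 14.70 ✓; ∠AHJ = 38.70° ✓; |HJ| = 24.80 ✓; ∠HJQ = 119.2° ✓; |JQ| = 26.20 ✓; ∠(JQ, QW) = 90.00° ✓; |QW| = 14.90 ✓; ∠QWE = 138.1° ✓; |WE| = 24.70 ✗.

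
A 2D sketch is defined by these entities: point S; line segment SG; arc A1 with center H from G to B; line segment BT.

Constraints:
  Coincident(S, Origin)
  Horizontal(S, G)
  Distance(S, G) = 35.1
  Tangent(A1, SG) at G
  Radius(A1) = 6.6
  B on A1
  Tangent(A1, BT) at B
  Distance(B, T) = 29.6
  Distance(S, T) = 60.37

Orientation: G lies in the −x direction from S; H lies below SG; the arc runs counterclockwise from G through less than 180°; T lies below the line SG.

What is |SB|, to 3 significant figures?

41.6

S is at the origin; SG is horizontal with |SG| = 35.1 and G on the −x side, so G = (-35.1, 0.00). Since A1 is tangent to SG there, HG ⟂ SG, so H = G + (0, -6.6) = (-35.1, -6.60). Since HB ⟂ BT (tangency), |HT| = √(6.6² + 29.6²) = 30.3 regardless of where B sits on A1. So T lies on both circle(S, 60.37) and circle(H, 30.3); the below-SG intersection is T = (-50.9, -32.5). B is the foot of the tangent from T: B = (-41.3, -4.48).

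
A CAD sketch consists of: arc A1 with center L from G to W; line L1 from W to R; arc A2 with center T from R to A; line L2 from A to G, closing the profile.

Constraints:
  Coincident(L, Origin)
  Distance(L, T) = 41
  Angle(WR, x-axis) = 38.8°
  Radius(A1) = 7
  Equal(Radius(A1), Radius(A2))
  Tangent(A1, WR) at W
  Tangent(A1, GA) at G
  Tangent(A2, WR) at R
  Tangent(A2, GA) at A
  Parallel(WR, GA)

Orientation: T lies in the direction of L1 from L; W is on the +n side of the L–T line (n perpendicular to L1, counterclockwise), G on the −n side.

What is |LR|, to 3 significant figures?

41.6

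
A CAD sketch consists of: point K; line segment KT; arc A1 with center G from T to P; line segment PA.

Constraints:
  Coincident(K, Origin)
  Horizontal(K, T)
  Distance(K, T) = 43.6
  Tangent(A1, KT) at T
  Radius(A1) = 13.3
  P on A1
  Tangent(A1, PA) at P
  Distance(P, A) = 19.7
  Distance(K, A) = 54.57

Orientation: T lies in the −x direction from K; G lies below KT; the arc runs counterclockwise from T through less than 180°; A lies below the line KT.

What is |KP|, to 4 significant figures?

57.90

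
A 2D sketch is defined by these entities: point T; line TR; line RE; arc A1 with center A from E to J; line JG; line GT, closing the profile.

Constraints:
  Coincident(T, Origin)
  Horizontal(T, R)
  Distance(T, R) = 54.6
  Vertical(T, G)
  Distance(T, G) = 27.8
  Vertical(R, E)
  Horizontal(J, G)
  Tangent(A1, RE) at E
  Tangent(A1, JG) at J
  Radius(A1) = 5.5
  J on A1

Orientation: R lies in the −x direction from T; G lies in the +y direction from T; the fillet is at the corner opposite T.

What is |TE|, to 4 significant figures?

58.98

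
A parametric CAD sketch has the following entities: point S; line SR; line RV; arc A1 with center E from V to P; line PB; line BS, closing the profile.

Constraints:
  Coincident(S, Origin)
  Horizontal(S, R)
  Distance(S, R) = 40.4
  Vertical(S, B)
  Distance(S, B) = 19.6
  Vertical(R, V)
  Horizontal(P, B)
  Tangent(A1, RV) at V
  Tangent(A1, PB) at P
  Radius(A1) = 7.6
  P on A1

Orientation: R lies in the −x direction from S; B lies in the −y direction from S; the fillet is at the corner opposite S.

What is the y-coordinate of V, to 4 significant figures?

-12.00

S is at the origin; S and R share the same y with |SR| = 40.4 and R on the −x side, so R = (-40.40, 0.000). S and B share the same x with |SB| = 19.6 and B on the −y side, so B = (0.000, -19.60). The virtual corner opposite S is at (-40.40, -19.60). Tangency of A1 to RV means the radius EV is perpendicular to RV and A1 meets PB tangentially, so EP is at right angles to PB, with radius 7.6, so the center E sits 7.6 in from both sides at E = (-32.80, -12.00). That places the tangent points at V = (-40.40, -12.00) on RV and P = (-32.80, -19.60) on PB. So V.y = -12.00.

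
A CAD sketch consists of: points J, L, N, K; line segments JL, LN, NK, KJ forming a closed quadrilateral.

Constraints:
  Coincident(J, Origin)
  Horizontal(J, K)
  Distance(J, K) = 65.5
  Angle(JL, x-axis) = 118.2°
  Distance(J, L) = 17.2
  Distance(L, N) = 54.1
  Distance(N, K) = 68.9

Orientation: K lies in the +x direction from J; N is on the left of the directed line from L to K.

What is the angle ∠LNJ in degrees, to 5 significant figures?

14.745°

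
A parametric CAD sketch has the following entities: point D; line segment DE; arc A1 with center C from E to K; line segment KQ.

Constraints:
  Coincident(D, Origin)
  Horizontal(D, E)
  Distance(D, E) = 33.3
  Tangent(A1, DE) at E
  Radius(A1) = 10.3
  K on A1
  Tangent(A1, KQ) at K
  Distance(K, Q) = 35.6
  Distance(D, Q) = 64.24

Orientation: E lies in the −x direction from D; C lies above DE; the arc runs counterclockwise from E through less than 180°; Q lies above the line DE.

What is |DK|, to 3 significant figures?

29.8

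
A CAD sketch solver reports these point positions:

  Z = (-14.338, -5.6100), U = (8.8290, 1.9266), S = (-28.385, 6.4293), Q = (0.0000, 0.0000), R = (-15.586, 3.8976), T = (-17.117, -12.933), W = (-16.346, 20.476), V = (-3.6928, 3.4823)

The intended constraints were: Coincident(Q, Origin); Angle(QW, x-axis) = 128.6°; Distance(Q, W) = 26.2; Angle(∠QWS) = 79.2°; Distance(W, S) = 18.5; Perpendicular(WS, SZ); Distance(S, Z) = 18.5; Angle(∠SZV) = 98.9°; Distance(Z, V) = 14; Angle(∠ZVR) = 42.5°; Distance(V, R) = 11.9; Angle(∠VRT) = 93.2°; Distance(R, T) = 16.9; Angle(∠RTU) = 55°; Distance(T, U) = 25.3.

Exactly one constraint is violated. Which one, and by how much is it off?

Distance(T, U) = 25.3 — off by 4.60.

Q = (0.00, 0.00) ✓; QW at 128.6° ✓; |QW| = 26.20 ✓; ∠QWS = 79.20° ✓; |WS| = 18.50 ✓; ∠(WS, SZ) = 90.00° ✓; |SZ| = 18.50 ✓; ∠SZV = 98.90° ✓; |ZV| = 14.00 ✓; ∠ZVR = 42.50° ✓; |VR| = 11.90 ✓; ∠VRT = 93.20° ✓; |RT| = 16.90 ✓; ∠RTU = 55.00° ✓; |TU| = 29.90 ✗.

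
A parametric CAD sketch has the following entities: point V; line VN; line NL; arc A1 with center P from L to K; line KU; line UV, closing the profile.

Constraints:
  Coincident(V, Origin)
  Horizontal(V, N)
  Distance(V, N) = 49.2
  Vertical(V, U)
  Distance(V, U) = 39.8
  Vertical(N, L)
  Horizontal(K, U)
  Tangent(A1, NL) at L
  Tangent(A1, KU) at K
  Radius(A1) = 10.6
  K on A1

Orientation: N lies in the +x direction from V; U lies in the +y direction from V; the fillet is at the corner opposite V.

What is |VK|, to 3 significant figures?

55.4

V is at the origin; V and N share the same y with |VN| = 49.2 and N on the +x side, so N = (49.2, 0.00). V and U share the same x with |VU| = 39.8 and U on the +y side, so U = (0.00, 39.8). The virtual corner opposite V is at (49.2, 39.8). Since A1 is tangent to NL there, PL ⟂ NL and A1 meets KU tangentially, so PK is at right angles to KU, with radius 10.6, so the center P sits 10.6 in from both sides at P = (38.6, 29.2). That places the tangent points at L = (49.2, 29.2) on NL and K = (38.6, 39.8) on KU. Then |VK| = |K − V| = 55.4.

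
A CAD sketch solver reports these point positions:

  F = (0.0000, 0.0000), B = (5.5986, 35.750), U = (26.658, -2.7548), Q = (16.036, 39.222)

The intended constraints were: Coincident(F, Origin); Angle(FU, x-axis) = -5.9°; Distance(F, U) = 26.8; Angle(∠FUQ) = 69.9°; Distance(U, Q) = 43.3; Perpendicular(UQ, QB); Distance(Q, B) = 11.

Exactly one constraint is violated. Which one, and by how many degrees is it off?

Perpendicular(UQ, QB) — off by 4.20°.

F = (0.00, 0.00) ✓; FU at -5.900° ✓; |FU| = 26.80 ✓; ∠FUQ = 69.90° ✓; |UQ| = 43.30 ✓; ∠(UQ, QB) = 94.20° ✗; |QB| = 11.00 ✓.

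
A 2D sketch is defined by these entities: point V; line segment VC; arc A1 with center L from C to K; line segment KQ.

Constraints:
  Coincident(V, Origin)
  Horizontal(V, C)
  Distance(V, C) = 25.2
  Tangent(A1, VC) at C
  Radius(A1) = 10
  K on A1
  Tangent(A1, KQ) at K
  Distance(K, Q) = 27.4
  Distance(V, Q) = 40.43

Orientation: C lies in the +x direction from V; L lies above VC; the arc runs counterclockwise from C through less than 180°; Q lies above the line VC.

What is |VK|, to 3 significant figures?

36.7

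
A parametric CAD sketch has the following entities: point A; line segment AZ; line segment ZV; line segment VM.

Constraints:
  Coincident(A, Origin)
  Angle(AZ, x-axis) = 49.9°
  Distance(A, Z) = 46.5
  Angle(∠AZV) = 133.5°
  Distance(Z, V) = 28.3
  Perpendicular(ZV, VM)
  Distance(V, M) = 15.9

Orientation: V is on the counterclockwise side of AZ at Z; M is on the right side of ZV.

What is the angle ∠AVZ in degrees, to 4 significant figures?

29.22°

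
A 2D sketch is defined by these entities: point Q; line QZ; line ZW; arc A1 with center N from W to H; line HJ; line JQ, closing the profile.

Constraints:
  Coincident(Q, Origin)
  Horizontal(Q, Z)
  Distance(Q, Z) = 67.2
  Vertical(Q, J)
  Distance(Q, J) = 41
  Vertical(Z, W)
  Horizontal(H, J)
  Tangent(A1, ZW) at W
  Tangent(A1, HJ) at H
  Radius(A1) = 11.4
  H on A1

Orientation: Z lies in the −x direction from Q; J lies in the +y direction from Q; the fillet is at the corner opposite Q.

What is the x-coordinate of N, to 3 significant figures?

-55.8

Q is at the origin; Q and Z share the same y with |QZ| = 67.2 and Z on the −x side, so Z = (-67.2, 0.00). Q and J share the same x with |QJ| = 41.0 and J on the +y side, so J = (0.00, 41.0). The virtual corner opposite Q is at (-67.2, 41.0). Tangency of A1 to ZW means the radius NW is perpendicular to ZW and A1 meets HJ tangentially, so NH is at right angles to HJ, with radius 11.4, so the center N sits 11.4 in from both sides at N = (-55.8, 29.6). So N.x = -55.8.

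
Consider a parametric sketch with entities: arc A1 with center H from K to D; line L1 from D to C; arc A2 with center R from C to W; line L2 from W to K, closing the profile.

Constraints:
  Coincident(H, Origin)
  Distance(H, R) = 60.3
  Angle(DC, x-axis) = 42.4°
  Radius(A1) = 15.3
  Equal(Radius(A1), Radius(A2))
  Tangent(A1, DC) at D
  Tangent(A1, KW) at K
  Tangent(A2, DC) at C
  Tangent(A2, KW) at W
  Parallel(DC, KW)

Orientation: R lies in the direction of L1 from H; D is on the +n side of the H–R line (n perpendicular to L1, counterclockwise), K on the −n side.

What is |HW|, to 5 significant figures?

62.211

The slot axis is L1's direction at 42.4°, so u = (cos 42.4°, sin 42.4°) = (0.73846, 0.67430) and n = (−sin 42.4°, cos 42.4°) = (-0.67430, 0.73846). H is at the origin and R lies 60.3 along u from H, so R = 60.3·u = (44.529, 40.660). Tangency of A1 to both parallel lines with radius 15.3 puts D and K at H ± 15.3·n: D = (-10.317, 11.298), K = (10.317, -11.298). Equal radii place C and W the same way about R: C = R + 15.3·n = (34.212, 51.959), W = R − 15.3·n = (54.846, 29.362). Then |HW| = |W − H| = 62.211.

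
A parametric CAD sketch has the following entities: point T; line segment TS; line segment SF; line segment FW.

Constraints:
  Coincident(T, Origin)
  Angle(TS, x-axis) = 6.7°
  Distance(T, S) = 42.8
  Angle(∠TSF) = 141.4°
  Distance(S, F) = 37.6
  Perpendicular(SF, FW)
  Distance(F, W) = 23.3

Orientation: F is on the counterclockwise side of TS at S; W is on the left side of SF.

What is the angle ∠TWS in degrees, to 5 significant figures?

34.527°

T is at the origin; TS runs at 6.7° with length 42.8, so S = 42.8·(cos 6.7°, sin 6.7°) = (42.508, 4.9935). ∠TSF = 141.4°, so SF runs at 6.7° + (180° − 141.4°) = 45.300° from the x-axis; with |SF| = 37.6, F = S + 37.6·(cos 45.300°, sin 45.300°) = (68.955, 31.720). SF ⟂ FW; with |FW| = 23.3 on the left of SF, W = F + 23.3·(-0.71080, 0.70339) = (52.394, 48.109). Then cos ∠TWS = WT·WS / (|WT||WS|), giving 34.527°.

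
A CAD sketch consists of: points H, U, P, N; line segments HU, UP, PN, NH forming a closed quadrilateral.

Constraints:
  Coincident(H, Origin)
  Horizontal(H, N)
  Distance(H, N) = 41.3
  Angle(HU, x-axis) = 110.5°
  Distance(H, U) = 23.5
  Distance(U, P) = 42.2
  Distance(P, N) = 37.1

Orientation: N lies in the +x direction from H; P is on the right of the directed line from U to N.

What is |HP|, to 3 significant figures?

18.7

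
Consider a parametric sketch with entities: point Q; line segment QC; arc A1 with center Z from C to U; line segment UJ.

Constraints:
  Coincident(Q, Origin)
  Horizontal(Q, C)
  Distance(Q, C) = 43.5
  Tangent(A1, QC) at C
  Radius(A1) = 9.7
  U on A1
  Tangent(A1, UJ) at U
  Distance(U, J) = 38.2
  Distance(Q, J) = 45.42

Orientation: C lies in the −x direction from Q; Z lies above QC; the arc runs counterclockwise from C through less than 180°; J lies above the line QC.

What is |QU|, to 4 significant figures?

35.08

Checks: |ZU| = 9.700 ✓; ∠(ZU, UJ) = 90.00° ✓; |UJ| = 38.20 ✓; |QJ| = 45.42 ✓.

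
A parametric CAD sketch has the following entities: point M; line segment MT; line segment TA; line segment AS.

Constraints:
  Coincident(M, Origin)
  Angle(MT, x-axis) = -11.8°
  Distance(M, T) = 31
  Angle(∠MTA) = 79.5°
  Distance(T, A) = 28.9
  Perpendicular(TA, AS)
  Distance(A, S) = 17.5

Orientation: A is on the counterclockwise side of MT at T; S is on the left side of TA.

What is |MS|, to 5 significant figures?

26.629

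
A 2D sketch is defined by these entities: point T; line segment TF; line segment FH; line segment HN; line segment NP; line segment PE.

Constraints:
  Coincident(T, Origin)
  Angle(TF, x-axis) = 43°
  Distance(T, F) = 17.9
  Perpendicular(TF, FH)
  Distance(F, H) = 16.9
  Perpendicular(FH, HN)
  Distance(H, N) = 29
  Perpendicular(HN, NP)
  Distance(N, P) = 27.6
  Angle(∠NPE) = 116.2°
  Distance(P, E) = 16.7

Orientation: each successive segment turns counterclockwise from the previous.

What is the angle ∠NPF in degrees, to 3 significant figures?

69.7°

T is at the origin; TF runs at 43.0° with length 17.9, so F = (13.1, 12.2). TF is perpendicular to FH, so FH runs at 133°; with |FH| = 16.9, H = (1.57, 24.6). FH is perpendicular to HN, so HN runs at -137°; with |HN| = 29.0, N = (-19.6, 4.79). HN ⟂ NP, so NP runs at -47.0°; with |NP| = 27.6, P = (-0.821, -15.4). Then cos ∠NPF = PN·PF / (|PN||PF|), giving 69.7°.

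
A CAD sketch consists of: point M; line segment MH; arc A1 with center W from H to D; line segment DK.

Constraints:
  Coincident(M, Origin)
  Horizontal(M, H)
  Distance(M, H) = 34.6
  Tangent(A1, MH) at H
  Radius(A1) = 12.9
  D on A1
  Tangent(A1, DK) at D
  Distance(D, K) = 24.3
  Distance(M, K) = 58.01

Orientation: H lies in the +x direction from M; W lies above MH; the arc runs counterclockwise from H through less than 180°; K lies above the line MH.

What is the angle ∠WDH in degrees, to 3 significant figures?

39.7°

Checks: |MH| = 34.60 ✓; |WD| = 12.90 ✓; ∠(WD, DK) = 90.00° ✓; |DK| = 24.30 ✓; |MK| = 58.01 ✓.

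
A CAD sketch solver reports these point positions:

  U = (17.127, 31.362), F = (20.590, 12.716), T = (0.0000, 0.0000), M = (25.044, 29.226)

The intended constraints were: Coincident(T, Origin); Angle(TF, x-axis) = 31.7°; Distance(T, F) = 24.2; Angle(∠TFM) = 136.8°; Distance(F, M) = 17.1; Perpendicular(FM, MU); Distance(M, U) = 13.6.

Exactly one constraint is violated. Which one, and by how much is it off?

Distance(M, U) = 13.6 — off by 5.40.

T = (0.00, 0.00) ✓; TF at 31.70° ✓; |TF| = 24.20 ✓; ∠TFM = 136.8° ✓; |FM| = 17.10 ✓; ∠(FM, MU) = 90.00° ✓; |MU| = 8.200 ✗.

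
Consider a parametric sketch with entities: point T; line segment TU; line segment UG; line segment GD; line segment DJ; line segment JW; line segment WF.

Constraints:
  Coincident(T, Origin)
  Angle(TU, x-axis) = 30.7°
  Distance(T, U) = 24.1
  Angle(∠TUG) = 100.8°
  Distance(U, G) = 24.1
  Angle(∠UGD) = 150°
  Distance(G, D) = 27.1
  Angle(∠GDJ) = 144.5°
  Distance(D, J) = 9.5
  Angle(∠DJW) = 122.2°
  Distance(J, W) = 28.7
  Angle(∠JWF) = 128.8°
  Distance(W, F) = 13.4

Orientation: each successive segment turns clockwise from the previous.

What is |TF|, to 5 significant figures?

35.935

∠DJW = 122.2° gives JW at -171.80° from the x-axis; with |JW| = 28.7, W = (9.8239, -45.074). ∠JWF = 128.8° gives WF at 137.00° from the x-axis; with |WF| = 13.4, F = (0.023738, -35.935). Then |TF| = |F − T| = 35.935.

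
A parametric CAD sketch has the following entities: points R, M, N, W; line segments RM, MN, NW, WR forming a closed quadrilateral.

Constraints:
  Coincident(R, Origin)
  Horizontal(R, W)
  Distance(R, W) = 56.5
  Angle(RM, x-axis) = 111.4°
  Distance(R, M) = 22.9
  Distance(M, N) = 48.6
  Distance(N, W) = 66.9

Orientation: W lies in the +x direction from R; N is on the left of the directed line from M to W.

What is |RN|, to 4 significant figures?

62.65

Checks: |MN| = 48.60 ✓; |NW| = 66.90 ✓.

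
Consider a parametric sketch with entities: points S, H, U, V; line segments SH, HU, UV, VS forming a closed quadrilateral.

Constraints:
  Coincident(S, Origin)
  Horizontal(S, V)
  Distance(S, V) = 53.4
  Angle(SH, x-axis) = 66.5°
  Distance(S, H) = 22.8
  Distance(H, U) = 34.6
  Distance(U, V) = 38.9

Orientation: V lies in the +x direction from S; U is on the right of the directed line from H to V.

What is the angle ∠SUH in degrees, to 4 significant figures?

39.73°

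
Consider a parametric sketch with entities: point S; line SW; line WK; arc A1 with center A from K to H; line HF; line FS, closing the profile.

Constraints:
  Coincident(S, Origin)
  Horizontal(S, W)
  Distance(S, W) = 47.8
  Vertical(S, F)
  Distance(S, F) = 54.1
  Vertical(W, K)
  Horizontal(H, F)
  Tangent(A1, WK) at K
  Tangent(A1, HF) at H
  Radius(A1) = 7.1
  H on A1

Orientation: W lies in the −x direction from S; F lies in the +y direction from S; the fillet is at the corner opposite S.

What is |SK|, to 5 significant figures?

67.036

S is at the origin; S and W share the same y with |SW| = 47.8 and W on the −x side, so W = (-47.800, 0.0000). S and F share the same x with |SF| = 54.1 and F on the +y side, so F = (0.0000, 54.100). The virtual corner opposite S is at (-47.800, 54.100). Since A1 is tangent to WK there, AK ⟂ WK and the tangent condition forces AH to be normal to HF, with radius 7.1, so the center A sits 7.1 in from both sides at A = (-40.700, 47.000). That places the tangent points at K = (-47.800, 47.000) on WK and H = (-40.700, 54.100) on HF. Then |SK| = |K − S| = 67.036.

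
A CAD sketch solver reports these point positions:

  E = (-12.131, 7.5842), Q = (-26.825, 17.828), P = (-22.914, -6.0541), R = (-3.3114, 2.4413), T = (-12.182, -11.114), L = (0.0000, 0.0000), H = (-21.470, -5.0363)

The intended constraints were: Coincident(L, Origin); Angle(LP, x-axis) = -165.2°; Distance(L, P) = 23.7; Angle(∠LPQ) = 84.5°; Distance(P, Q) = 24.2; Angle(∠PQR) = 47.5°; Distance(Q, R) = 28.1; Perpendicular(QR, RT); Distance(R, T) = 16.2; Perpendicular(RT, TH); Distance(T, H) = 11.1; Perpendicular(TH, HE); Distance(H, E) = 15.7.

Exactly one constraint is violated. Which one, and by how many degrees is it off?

Perpendicular(TH, HE) — off by 3.30°.

L = (0.00, 0.00) ✓; LP at -165.2° ✓; |LP| = 23.70 ✓; ∠LPQ = 84.50° ✓; |PQ| = 24.20 ✓; ∠PQR = 47.50° ✓; |QR| = 28.10 ✓; ∠(QR, RT) = 90.00° ✓; |RT| = 16.20 ✓; ∠(RT, TH) = 90.00° ✓; |TH| = 11.10 ✓; ∠(TH, HE) = 93.30° ✗; |HE| = 15.70 ✓.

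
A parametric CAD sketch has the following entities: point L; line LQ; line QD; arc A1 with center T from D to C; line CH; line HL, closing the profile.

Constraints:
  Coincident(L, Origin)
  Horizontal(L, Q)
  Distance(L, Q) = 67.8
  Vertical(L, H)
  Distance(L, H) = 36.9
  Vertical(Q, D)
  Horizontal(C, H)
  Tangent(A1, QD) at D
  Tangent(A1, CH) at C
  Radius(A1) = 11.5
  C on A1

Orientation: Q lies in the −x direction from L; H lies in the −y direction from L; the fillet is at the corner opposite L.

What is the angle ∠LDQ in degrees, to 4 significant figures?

69.46°

L is at the origin; L and Q share the same y with |LQ| = 67.8 and Q on the −x side, so Q = (-67.80, 0.000). L and H share the same x with |LH| = 36.9 and H on the −y side, so H = (0.000, -36.90). The virtual corner opposite L is at (-67.80, -36.90). Tangency of A1 to QD means the radius TD is perpendicular to QD and tangency of A1 to CH means the radius TC is perpendicular to CH, with radius 11.5, so the center T sits 11.5 in from both sides at T = (-56.30, -25.40). That places the tangent points at D = (-67.80, -25.40) on QD and C = (-56.30, -36.90) on CH. Then cos ∠LDQ = DL·DQ / (|DL||DQ|), giving 69.46°.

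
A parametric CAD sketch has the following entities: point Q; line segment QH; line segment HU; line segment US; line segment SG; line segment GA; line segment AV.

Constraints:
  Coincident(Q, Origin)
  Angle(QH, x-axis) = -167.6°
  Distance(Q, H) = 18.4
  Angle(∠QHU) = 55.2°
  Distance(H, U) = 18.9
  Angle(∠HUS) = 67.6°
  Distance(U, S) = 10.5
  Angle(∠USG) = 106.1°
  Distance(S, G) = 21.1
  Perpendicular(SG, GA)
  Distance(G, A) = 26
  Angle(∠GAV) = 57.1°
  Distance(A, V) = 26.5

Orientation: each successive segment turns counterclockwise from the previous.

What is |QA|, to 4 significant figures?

36.26

Q is at the origin; QH runs at -167.6° with length 18.4, so H = (-17.97, -3.951). ∠QHU = 55.2° gives HU at -42.80° from the x-axis; with |HU| = 18.9, U = (-4.103, -16.79). ∠HUS = 67.6° gives US at 69.60° from the x-axis; with |US| = 10.5, S = (-0.4433, -6.951). ∠USG = 106.1° gives SG at 143.5° from the x-axis; with |SG| = 21.1, G = (-17.40, 5.600). The perpendicularity gives GA at right angles to SG, so GA runs at -126.5°; with |GA| = 26.0, A = (-32.87, -15.30). Then |QA| = |A − Q| = 36.26.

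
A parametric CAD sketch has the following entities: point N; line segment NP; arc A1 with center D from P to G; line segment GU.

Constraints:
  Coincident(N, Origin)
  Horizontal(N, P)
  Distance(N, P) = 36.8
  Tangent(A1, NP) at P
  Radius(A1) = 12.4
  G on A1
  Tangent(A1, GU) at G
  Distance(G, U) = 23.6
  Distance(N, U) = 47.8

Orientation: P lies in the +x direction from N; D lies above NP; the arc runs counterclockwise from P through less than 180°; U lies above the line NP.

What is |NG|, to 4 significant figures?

50.28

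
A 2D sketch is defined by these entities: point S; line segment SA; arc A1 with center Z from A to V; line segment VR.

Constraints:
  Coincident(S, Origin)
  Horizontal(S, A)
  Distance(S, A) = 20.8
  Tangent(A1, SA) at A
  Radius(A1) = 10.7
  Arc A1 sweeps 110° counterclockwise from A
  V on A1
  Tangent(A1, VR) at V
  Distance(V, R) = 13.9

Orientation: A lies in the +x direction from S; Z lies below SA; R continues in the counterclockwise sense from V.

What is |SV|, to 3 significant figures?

17.9

S is at the origin; SA is horizontal with |SA| = 20.8 and A on the +x side, so A = (20.8, 0.00). The tangent condition forces ZA to be normal to SA, so Z = A + (0, -10.7) = (20.8, -10.7). On A1, A sits at bearing 90° from Z; a 110° counterclockwise sweep puts V at bearing 200°, so V = Z + 10.7·(cos 200°, sin 200°) = (10.7, -14.4). Then |SV| = |V − S| = 17.9.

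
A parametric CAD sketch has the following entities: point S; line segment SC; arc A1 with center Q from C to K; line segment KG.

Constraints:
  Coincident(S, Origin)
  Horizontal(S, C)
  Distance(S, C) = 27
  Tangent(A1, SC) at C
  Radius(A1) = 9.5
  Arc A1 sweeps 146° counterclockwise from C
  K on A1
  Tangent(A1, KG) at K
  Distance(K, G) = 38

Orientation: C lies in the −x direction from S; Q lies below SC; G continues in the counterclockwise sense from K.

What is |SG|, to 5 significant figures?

38.634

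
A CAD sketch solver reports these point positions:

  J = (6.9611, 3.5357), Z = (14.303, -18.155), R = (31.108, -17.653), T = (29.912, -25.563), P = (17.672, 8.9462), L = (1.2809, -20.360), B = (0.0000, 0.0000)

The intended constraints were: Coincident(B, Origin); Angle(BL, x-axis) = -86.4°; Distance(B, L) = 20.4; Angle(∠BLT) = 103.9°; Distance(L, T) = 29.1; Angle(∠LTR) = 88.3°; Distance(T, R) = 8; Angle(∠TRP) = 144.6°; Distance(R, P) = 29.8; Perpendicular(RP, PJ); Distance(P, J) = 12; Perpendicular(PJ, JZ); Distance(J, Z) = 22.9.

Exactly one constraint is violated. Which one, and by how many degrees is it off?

Perpendicular(PJ, JZ) — off by 8.10°.

B = (0.00, 0.00) ✓; BL at -86.40° ✓; |BL| = 20.40 ✓; ∠BLT = 103.9° ✓; |LT| = 29.10 ✓; ∠LTR = 88.30° ✓; |TR| = 8.000 ✓; ∠TRP = 144.6° ✓; |RP| = 29.80 ✓; ∠(RP, PJ) = 90.00° ✓; |PJ| = 12.00 ✓; ∠(PJ, JZ) = 81.90° ✗; |JZ| = 22.90 ✓.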